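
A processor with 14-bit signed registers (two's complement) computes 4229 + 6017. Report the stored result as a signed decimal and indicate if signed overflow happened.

-6138; overflow

4229 → 01000010000101
6017 → 01011110000001
  01000010000101
+ 01011110000001
= 10100000000110
Result 10100000000110: MSB = 1 → 10246 − 16384 = -6138.
Both addends are non-negative but the stored result is negative: signed overflow. The true value 4229 + 6017 = 10246 lies outside [-8192, 8191].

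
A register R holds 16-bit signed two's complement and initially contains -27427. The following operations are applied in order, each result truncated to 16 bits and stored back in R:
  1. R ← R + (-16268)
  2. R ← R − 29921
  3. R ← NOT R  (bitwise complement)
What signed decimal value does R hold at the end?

Start: R = -27427 = 1001010011011101.
R = -27427 + (-16268) = -43695; wraps to 21841 = 0101010101010001
R = 21841 − 29921 = -8080 = 1110000001110000
R = NOT 1110000001110000 = 0001111110001111 = 8079

8079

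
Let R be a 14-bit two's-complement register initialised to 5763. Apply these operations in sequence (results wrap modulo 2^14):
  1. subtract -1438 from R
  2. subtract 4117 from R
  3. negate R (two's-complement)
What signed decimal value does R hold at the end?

-3084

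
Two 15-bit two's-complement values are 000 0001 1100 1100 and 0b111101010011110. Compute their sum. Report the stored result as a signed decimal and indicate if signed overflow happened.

-918; no overflow

000 0001 1100 1100 → 000000111001100 = 460 (signed)
0b111101010011110 → 111101010011110 = -1378 (signed)
  000000111001100
+ 111101010011110
= 111110001101010
Result 111110001101010: MSB = 1 → 31850 − 32768 = -918.
Addends have opposite signs, so signed overflow cannot occur.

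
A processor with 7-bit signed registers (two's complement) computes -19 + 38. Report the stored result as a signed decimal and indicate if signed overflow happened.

19; no overflow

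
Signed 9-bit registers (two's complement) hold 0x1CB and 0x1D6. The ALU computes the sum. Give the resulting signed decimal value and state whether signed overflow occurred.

0x1CB = 111001011 = -53 (signed)
0x1D6 = 111010110 = -42 (signed)
  111001011
+ 111010110
= 110100001  (discard carry-out 1)
Result 110100001: MSB = 1 → 417 − 512 = -95.
Both addends are negative and so is the stored result: no signed overflow.

-95; no overflow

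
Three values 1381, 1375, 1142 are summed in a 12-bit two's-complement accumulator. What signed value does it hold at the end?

-198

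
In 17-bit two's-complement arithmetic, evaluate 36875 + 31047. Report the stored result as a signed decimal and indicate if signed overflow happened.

-63150; overflow

36875 → 01001000000001011
31047 → 00111100101000111
  01001000000001011
+ 00111100101000111
= 10000100101010010
Result 10000100101010010: MSB = 1 → 67922 − 131072 = -63150.
Both addends are non-negative but the stored result is negative: signed overflow. The true value 36875 + 31047 = 67922 lies outside [-65536, 65535].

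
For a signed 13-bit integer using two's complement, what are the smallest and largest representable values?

min = -4096, max = 4095

Minimum: −2^12 = -4096.
Maximum: 2^12 − 1 = 4095.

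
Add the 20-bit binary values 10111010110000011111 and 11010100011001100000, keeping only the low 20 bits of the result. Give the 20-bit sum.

  10111010110000011111
+ 11010100011001100000
= 10001111001001111111  (discard carry-out 1)

10001111001001111111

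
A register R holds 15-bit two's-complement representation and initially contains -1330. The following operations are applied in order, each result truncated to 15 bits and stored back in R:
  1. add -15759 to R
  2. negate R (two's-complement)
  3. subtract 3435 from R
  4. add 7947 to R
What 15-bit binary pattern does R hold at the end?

101010001100001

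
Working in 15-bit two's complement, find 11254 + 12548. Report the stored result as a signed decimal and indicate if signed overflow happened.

-8966; overflow

11254 → 010101111110110
12548 → 011000100000100
  010101111110110
+ 011000100000100
= 101110011111010
Result 101110011111010: MSB = 1 → 23802 − 32768 = -8966.
Both addends are non-negative but the stored result is negative: signed overflow. The true value 11254 + 12548 = 23802 lies outside [-16384, 16383].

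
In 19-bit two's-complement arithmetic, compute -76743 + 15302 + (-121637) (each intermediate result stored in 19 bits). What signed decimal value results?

-76743 + 15302 = -61441 (1110000111111111111)
-61441 + (-121637) = -183078 (1010011010011011010)

-183078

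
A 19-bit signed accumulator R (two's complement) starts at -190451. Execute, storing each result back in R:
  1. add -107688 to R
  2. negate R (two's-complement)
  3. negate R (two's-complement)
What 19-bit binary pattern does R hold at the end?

0110111001101100101

Start: R = -190451 = 1010001100000001101.
R = -190451 + (-107688) = -298139; wraps to 226149 = 0110111001101100101
R = −(226149) = -226149 = 1001000110010011011
R = −(-226149) = 226149 = 0110111001101100101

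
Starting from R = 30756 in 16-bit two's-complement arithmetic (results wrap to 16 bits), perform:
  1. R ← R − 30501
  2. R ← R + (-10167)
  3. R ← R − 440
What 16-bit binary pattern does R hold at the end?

1101011110010000

Start: R = 30756 = 0111100000100100.
R = 30756 − 30501 = 255 = 0000000011111111
R = 255 + (-10167) = -9912 = 1101100101001000
R = -9912 − 440 = -10352 = 1101011110010000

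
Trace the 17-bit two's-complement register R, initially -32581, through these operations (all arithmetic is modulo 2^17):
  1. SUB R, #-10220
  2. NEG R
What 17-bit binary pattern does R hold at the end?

00101011101011001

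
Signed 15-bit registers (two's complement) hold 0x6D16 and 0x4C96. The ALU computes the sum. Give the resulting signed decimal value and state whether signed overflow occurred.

14764; overflow

0x6D16 = 110110100010110 = -4842 (signed)
0x4C96 = 100110010010110 = -13162 (signed)
  110110100010110
+ 100110010010110
= 011100110101100  (discard carry-out 1)
Result 011100110101100: MSB = 0 → value 14764.
Both addends are negative but the stored result is non-negative: signed overflow. The true value -4842 + (-13162) = -18004 lies outside [-16384, 16383].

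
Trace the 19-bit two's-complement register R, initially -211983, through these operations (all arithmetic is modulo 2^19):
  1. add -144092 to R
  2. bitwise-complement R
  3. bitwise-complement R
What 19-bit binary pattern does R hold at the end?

Start: R = -211983 = 1001100001111110001.
R = -211983 + (-144092) = -356075; wraps to 168213 = 0101001000100010101
R = NOT 0101001000100010101 = 1010110111011101010 = -168214
R = NOT 1010110111011101010 = 0101001000100010101 = 168213

0101001000100010101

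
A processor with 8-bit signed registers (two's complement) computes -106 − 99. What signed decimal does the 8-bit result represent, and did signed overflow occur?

51; overflow

-106 → 10010110
99 → 01100011
Subtract via negate-and-add: invert 01100011 + 1 = 10011101 (i.e. -99).
  10010110
+ 10011101
= 00110011  (discard carry-out 1)
Result 00110011: MSB = 0 → value 51.
Both addends (after negating the subtrahend) are negative but the stored result is non-negative: signed overflow. The true value -106 − 99 = -205 lies outside [-128, 127].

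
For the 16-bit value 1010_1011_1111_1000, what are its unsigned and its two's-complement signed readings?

Unsigned: 1010101111111000 = 44024.
Signed: MSB=1 → 44024 − 65536 = -21512.

unsigned = 44024, signed = -21512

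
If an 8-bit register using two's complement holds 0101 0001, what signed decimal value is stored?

81

MSB is 0, so the value is non-negative: 01010001 = 81.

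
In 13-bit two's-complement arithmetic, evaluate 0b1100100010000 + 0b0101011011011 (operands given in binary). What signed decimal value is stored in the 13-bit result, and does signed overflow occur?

1003; no overflow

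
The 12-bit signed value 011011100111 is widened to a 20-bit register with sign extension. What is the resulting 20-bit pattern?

00000000011011100111

MSB of 011011100111 is 0; replicate it into the new high bits.
00000000|011011100111 → 00000000011011100111 (still 1767).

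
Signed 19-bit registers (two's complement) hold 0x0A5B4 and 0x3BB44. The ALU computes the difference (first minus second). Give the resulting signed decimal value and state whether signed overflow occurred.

0x0A5B4 = 0001010010110110100 = 42420 (signed)
0x3BB44 = 0111011101101000100 = 244548 (signed)
Subtract via negate-and-add: invert 0111011101101000100 + 1 = 1000100010010111100 (i.e. -244548).
  0001010010110110100
+ 1000100010010111100
= 1001110101001110000
Result 1001110101001110000: MSB = 1 → 322160 − 524288 = -202128.
Addends (after negating the subtrahend) have opposite signs, so signed overflow cannot occur.

-202128; no overflow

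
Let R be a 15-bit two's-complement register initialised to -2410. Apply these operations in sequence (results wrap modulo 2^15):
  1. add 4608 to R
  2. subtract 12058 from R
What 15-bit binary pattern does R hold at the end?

101100101111100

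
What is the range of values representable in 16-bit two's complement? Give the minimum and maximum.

Minimum: −2^15 = -32768.
Maximum: 2^15 − 1 = 32767.

min = -32768, max = 32767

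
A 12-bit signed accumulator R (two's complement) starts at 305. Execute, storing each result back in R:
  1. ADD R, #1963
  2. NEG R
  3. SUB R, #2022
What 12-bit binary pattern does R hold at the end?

Start: R = 305 = 000100110001.
R = 305 + 1963 = 2268; wraps to -1828 = 100011011100
R = −(-1828) = 1828 = 011100100100
R = 1828 − 2022 = -194 = 111100111110

111100111110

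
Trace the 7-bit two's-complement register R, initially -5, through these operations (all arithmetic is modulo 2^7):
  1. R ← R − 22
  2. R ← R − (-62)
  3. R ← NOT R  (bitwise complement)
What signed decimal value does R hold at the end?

-36

Start: R = -5 = 1111011.
R = -5 − 22 = -27 = 1100101
R = -27 − (-62) = 35 = 0100011
R = NOT 0100011 = 1011100 = -36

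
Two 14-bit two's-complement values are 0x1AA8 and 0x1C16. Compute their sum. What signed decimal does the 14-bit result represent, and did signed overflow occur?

-2370; overflow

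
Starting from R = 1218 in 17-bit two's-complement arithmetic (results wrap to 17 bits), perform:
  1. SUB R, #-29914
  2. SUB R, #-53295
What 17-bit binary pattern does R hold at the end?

10100100111001011

Start: R = 1218 = 00000010011000010.
R = 1218 − (-29914) = 31132 = 00111100110011100
R = 31132 − (-53295) = 84427; wraps to -46645 = 10100100111001011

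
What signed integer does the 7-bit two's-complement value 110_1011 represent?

-21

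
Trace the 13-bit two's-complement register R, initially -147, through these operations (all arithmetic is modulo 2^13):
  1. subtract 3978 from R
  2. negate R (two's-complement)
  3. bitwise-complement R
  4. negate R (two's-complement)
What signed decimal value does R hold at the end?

Start: R = -147 = 1111101101101.
R = -147 − 3978 = -4125; wraps to 4067 = 0111111100011
R = −(4067) = -4067 = 1000000011101
R = NOT 1000000011101 = 0111111100010 = 4066
R = −(4066) = -4066 = 1000000011110

-4066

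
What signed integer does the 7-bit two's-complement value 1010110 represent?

MSB is 1, so the value is negative.
Unsigned reading: 86. Subtract 2^7 = 128: 86 − 128 = -42.

-42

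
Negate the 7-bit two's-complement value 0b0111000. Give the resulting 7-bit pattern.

1001000

Invert: 1000111. Add 1: 1001000.
Check: 0111000 = 56, 1001000 = -56.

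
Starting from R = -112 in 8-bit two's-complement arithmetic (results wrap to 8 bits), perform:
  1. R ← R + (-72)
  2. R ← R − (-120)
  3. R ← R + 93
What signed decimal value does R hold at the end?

Start: R = -112 = 10010000.
R = -112 + (-72) = -184; wraps to 72 = 01001000
R = 72 − (-120) = 192; wraps to -64 = 11000000
R = -64 + 93 = 29 = 00011101

29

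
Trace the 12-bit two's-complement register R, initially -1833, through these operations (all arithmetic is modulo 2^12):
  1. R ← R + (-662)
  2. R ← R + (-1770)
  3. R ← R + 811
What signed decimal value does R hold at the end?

Start: R = -1833 = 100011010111.
R = -1833 + (-662) = -2495; wraps to 1601 = 011001000001
R = 1601 + (-1770) = -169 = 111101010111
R = -169 + 811 = 642 = 001010000010

642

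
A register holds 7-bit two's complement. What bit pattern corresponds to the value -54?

1001010

|-54| = 54 = 0110110 in 7 bits.
Invert the bits: 1001001. Add 1: 1001010.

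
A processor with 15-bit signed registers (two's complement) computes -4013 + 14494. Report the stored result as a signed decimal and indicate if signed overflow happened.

10481; no overflow

-4013 → 111000001010011
14494 → 011100010011110
  111000001010011
+ 011100010011110
= 010100011110001  (discard carry-out 1)
Result 010100011110001: MSB = 0 → value 10481.
Addends have opposite signs, so signed overflow cannot occur.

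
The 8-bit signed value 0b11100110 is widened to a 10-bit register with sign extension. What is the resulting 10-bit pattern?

MSB of 11100110 is 1; replicate it into the new high bits.
11|11100110 → 1111100110 (still -26).

1111100110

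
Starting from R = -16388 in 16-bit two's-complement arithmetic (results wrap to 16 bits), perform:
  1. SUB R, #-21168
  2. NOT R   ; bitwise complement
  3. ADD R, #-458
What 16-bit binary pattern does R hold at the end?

1110101110001001

Start: R = -16388 = 1011111111111100.
R = -16388 − (-21168) = 4780 = 0001001010101100
R = NOT 0001001010101100 = 1110110101010011 = -4781
R = -4781 + (-458) = -5239 = 1110101110001001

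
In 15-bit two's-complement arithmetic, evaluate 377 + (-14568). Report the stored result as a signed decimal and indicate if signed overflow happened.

377 → 000000101111001
-14568 → 100011100011000
  000000101111001
+ 100011100011000
= 100100010010001
Result 100100010010001: MSB = 1 → 18577 − 32768 = -14191.
Addends have opposite signs, so signed overflow cannot occur.

-14191; no overflow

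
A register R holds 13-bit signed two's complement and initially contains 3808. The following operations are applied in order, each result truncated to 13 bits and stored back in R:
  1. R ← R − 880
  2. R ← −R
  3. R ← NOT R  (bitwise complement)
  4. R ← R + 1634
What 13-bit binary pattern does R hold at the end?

1000111010001

Start: R = 3808 = 0111011100000.
R = 3808 − 880 = 2928 = 0101101110000
R = −(2928) = -2928 = 1010010010000
R = NOT 1010010010000 = 0101101101111 = 2927
R = 2927 + 1634 = 4561; wraps to -3631 = 1000111010001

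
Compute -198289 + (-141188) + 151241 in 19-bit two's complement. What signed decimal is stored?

-188236

-198289 + (-141188) = -339477 → wraps to 184811 (0101101000111101011)
184811 + 151241 = 336052 → wraps to -188236 (1010010000010110100)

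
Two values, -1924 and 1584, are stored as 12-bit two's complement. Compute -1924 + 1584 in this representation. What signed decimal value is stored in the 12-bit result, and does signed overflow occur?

-340; no overflow

-1924 → 100001111100
1584 → 011000110000
  100001111100
+ 011000110000
= 111010101100
Result 111010101100: MSB = 1 → 3756 − 4096 = -340.
Addends have opposite signs, so signed overflow cannot occur.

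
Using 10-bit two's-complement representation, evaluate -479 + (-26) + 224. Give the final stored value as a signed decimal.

-479 + (-26) = -505 (1000000111)
-505 + 224 = -281 (1011100111)

-281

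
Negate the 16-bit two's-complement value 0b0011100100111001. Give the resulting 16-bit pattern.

Invert: 1100011011000110. Add 1: 1100011011000111.
Check: 0011100100111001 = 14649, 1100011011000111 = -14649.

1100011011000111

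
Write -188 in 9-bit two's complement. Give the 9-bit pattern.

|-188| = 188 = 010111100 in 9 bits.
Invert the bits: 101000011. Add 1: 101000100.
Check: 101000100 reads as 324 − 512 = -188.

101000100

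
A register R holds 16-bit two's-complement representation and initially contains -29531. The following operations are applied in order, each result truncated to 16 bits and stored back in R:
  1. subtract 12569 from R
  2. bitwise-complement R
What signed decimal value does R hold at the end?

-23437

Start: R = -29531 = 1000110010100101.
R = -29531 − 12569 = -42100; wraps to 23436 = 0101101110001100
R = NOT 0101101110001100 = 1010010001110011 = -23437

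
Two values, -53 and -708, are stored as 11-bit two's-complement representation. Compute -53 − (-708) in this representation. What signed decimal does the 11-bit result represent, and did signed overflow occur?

655; no overflow

-53 → 11111001011
-708 → 10100111100
Subtract via negate-and-add: invert 10100111100 + 1 = 01011000100 (i.e. 708).
  11111001011
+ 01011000100
= 01010001111  (discard carry-out 1)
Result 01010001111: MSB = 0 → value 655.
Addends (after negating the subtrahend) have opposite signs, so signed overflow cannot occur.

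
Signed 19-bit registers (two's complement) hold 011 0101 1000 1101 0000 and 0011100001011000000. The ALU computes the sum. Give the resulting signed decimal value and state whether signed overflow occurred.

-189552; overflow

011 0101 1000 1101 0000 → 0110101100011010000 = 219344 (signed)
0011100001011000000 = 115392 (signed)
  0110101100011010000
+ 0011100001011000000
= 1010001101110010000
Result 1010001101110010000: MSB = 1 → 334736 − 524288 = -189552.
Both addends are non-negative but the stored result is negative: signed overflow. The true value 219344 + 115392 = 334736 lies outside [-262144, 262143].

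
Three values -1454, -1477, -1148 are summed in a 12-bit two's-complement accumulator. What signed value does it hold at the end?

-1454 + (-1477) = -2931 → wraps to 1165 (010010001101)
1165 + (-1148) = 17 (000000010001)

17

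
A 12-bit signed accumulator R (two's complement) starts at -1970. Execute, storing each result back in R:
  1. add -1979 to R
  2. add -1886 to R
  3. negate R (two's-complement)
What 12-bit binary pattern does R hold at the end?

Start: R = -1970 = 100001001110.
R = -1970 + (-1979) = -3949; wraps to 147 = 000010010011
R = 147 + (-1886) = -1739 = 100100110101
R = −(-1739) = 1739 = 011011001011

011011001011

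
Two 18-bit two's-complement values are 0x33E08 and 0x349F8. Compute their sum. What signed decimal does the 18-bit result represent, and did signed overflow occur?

-96256; no overflow

0x33E08 = 110011111000001000 = -49656 (signed)
0x349F8 = 110100100111111000 = -46600 (signed)
  110011111000001000
+ 110100100111111000
= 101000100000000000  (discard carry-out 1)
Result 101000100000000000: MSB = 1 → 165888 − 262144 = -96256.
Both addends are negative and so is the stored result: no signed overflow.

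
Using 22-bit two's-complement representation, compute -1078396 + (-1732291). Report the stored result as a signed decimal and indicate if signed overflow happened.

-1078396 → 1011111000101110000100
-1732291 → 1001011001000100111101
  1011111000101110000100
+ 1001011001000100111101
= 0101010001110011000001  (discard carry-out 1)
Result 0101010001110011000001: MSB = 0 → value 1383617.
Both addends are negative but the stored result is non-negative: signed overflow. The true value -1078396 + (-1732291) = -2810687 lies outside [-2097152, 2097151].

1383617; overflow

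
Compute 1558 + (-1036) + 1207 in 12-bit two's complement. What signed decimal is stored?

1729

1558 + (-1036) = 522 (001000001010)
522 + 1207 = 1729 (011011000001)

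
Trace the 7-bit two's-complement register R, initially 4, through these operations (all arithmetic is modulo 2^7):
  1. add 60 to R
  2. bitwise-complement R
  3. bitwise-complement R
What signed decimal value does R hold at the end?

-64

Start: R = 4 = 0000100.
R = 4 + 60 = 64; wraps to -64 = 1000000
R = NOT 1000000 = 0111111 = 63
R = NOT 0111111 = 1000000 = -64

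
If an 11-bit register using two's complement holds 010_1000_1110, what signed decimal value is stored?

654

MSB is 0, so the value is non-negative: 01010001110 = 654.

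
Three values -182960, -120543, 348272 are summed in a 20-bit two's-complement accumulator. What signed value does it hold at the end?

44769

-182960 + (-120543) = -303503 (10110101111001110001)
-303503 + 348272 = 44769 (00001010111011100001)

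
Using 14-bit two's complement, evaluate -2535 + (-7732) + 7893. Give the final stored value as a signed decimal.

-2374

-2535 + (-7732) = -10267 → wraps to 6117 (01011111100101)
6117 + 7893 = 14010 → wraps to -2374 (11011010111010)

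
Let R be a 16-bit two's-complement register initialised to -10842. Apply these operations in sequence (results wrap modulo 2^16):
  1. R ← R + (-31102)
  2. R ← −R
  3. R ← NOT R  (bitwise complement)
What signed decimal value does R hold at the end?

23591

Start: R = -10842 = 1101010110100110.
R = -10842 + (-31102) = -41944; wraps to 23592 = 0101110000101000
R = −(23592) = -23592 = 1010001111011000
R = NOT 1010001111011000 = 0101110000100111 = 23591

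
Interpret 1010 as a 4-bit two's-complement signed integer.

-6

MSB is 1, so the value is negative.
Unsigned reading: 10. Subtract 2^4 = 16: 10 − 16 = -6.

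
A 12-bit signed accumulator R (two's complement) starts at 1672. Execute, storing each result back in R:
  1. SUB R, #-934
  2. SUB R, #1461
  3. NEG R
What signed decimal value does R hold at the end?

-1145

Start: R = 1672 = 011010001000.
R = 1672 − (-934) = 2606; wraps to -1490 = 101000101110
R = -1490 − 1461 = -2951; wraps to 1145 = 010001111001
R = −(1145) = -1145 = 101110000111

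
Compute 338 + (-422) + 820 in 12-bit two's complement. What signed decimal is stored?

338 + (-422) = -84 (111110101100)
-84 + 820 = 736 (001011100000)

736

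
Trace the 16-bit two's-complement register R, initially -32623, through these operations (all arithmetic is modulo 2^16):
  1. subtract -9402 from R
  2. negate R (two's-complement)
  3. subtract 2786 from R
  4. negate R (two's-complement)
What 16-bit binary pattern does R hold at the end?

Start: R = -32623 = 1000000010010001.
R = -32623 − (-9402) = -23221 = 1010010101001011
R = −(-23221) = 23221 = 0101101010110101
R = 23221 − 2786 = 20435 = 0100111111010011
R = −(20435) = -20435 = 1011000000101101

1011000000101101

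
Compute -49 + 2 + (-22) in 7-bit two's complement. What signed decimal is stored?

59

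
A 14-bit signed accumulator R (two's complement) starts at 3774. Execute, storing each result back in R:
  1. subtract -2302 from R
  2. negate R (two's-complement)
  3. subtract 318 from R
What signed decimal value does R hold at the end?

-6394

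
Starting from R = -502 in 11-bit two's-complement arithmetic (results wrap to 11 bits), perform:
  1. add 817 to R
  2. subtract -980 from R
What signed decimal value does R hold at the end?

-753

Start: R = -502 = 11000001010.
R = -502 + 817 = 315 = 00100111011
R = 315 − (-980) = 1295; wraps to -753 = 10100001111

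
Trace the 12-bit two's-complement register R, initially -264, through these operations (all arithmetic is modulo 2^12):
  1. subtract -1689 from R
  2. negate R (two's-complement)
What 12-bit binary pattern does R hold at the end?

101001101111

Start: R = -264 = 111011111000.
R = -264 − (-1689) = 1425 = 010110010001
R = −(1425) = -1425 = 101001101111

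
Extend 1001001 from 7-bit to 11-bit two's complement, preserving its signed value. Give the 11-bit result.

MSB of 1001001 is 1; replicate it into the new high bits.
1111|1001001 → 11111001001 (still -55).

11111001001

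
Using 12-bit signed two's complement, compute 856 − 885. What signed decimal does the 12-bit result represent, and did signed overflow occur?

856 → 001101011000
885 → 001101110101
Subtract via negate-and-add: invert 001101110101 + 1 = 110010001011 (i.e. -885).
  001101011000
+ 110010001011
= 111111100011
Result 111111100011: MSB = 1 → 4067 − 4096 = -29.
Addends (after negating the subtrahend) have opposite signs, so signed overflow cannot occur.

-29; no overflow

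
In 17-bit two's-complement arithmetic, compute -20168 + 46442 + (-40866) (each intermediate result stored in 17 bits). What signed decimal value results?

-14592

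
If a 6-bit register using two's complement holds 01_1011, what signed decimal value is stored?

27

MSB is 0, so the value is non-negative: 011011 = 27.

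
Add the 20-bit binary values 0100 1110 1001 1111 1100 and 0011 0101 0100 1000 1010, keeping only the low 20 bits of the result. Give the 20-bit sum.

10000011111010000110

  01001110100111111100
+ 00110101010010001010
= 10000011111010000110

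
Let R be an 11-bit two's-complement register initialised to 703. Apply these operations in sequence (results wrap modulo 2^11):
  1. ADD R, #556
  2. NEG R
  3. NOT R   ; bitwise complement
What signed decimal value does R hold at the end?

Start: R = 703 = 01010111111.
R = 703 + 556 = 1259; wraps to -789 = 10011101011
R = −(-789) = 789 = 01100010101
R = NOT 01100010101 = 10011101010 = -790

-790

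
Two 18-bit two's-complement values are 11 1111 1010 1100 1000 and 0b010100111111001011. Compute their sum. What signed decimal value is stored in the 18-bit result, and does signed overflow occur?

84627; no overflow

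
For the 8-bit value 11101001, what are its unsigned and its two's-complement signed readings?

unsigned = 233, signed = -23

Unsigned: 11101001 = 233.
Signed: MSB=1 → 233 − 256 = -23.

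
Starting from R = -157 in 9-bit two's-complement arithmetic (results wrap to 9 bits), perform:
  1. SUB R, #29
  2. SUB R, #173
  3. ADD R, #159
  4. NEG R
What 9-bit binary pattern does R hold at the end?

011001000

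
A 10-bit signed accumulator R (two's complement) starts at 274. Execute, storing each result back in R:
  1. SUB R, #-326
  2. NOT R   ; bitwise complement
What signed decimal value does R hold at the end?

Start: R = 274 = 0100010010.
R = 274 − (-326) = 600; wraps to -424 = 1001011000
R = NOT 1001011000 = 0110100111 = 423

423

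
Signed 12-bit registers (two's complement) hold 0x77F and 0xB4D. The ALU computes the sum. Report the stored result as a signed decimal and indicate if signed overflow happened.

0x77F = 011101111111 = 1919 (signed)
0xB4D = 101101001101 = -1203 (signed)
  011101111111
+ 101101001101
= 001011001100  (discard carry-out 1)
Result 001011001100: MSB = 0 → value 716.
Addends have opposite signs, so signed overflow cannot occur.

716; no overflow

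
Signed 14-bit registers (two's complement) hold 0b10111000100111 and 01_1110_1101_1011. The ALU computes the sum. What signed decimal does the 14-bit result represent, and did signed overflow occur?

3330; no overflow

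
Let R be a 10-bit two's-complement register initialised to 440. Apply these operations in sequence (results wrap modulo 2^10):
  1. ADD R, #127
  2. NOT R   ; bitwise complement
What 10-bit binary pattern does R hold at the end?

0111001000

Start: R = 440 = 0110111000.
R = 440 + 127 = 567; wraps to -457 = 1000110111
R = NOT 1000110111 = 0111001000 = 456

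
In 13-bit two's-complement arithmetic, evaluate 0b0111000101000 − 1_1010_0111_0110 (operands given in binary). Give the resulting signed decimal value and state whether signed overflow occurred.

-3150; overflow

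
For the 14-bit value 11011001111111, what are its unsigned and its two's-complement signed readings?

Unsigned: 11011001111111 = 13951.
Signed: MSB=1 → 13951 − 16384 = -2433.

unsigned = 13951, signed = -2433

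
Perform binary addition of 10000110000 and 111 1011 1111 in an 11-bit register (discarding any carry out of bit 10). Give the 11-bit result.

01111101111

  10000110000
+ 11110111111
= 01111101111  (discard carry-out 1)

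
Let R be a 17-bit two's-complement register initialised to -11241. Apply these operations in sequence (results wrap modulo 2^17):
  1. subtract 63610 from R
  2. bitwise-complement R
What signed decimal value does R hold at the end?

-56222

Start: R = -11241 = 11101010000010111.
R = -11241 − 63610 = -74851; wraps to 56221 = 01101101110011101
R = NOT 01101101110011101 = 10010010001100010 = -56222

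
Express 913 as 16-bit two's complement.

0000001110010001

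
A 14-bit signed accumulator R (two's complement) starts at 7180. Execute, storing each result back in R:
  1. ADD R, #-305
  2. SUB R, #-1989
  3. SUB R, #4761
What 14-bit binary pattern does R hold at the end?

Start: R = 7180 = 01110000001100.
R = 7180 + (-305) = 6875 = 01101011011011
R = 6875 − (-1989) = 8864; wraps to -7520 = 10001010100000
R = -7520 − 4761 = -12281; wraps to 4103 = 01000000000111

01000000000111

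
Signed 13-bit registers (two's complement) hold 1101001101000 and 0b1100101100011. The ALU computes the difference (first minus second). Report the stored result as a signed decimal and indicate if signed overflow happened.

261; no overflow

1101001101000 = -1432 (signed)
0b1100101100011 → 1100101100011 = -1693 (signed)
Subtract via negate-and-add: invert 1100101100011 + 1 = 0011010011101 (i.e. 1693).
  1101001101000
+ 0011010011101
= 0000100000101  (discard carry-out 1)
Result 0000100000101: MSB = 0 → value 261.
Addends (after negating the subtrahend) have opposite signs, so signed overflow cannot occur.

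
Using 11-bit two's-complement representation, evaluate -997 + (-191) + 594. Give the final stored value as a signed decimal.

-594

-997 + (-191) = -1188 → wraps to 860 (01101011100)
860 + 594 = 1454 → wraps to -594 (10110101110)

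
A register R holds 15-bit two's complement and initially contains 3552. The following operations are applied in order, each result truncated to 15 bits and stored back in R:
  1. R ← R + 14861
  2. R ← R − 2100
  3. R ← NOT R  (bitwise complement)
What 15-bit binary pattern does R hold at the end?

100000001000110

Start: R = 3552 = 000110111100000.
R = 3552 + 14861 = 18413; wraps to -14355 = 100011111101101
R = -14355 − 2100 = -16455; wraps to 16313 = 011111110111001
R = NOT 011111110111001 = 100000001000110 = -16314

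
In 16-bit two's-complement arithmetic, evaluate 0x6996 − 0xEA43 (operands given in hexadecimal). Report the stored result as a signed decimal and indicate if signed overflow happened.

0x6996 = 0110100110010110 = 27030 (signed)
0xEA43 = 1110101001000011 = -5565 (signed)
Subtract via negate-and-add: invert 1110101001000011 + 1 = 0001010110111101 (i.e. 5565).
  0110100110010110
+ 0001010110111101
= 0111111101010011
Result 0111111101010011: MSB = 0 → value 32595.
Both addends (after negating the subtrahend) are non-negative and so is the stored result: no signed overflow.

32595; no overflow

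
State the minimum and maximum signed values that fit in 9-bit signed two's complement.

min = -256, max = 255

Minimum: −2^8 = -256.
Maximum: 2^8 − 1 = 255.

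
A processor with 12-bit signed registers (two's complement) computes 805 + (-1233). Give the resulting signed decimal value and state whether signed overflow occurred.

-428; no overflow

805 → 001100100101
-1233 → 101100101111
  001100100101
+ 101100101111
= 111001010100
Result 111001010100: MSB = 1 → 3668 − 4096 = -428.
Addends have opposite signs, so signed overflow cannot occur.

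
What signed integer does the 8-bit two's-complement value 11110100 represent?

-12

MSB is 1, so the value is negative.
Unsigned reading: 244. Subtract 2^8 = 256: 244 − 256 = -12.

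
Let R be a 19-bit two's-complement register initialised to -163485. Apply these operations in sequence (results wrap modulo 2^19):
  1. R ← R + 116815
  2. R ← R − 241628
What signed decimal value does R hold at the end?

Start: R = -163485 = 1011000000101100011.
R = -163485 + 116815 = -46670 = 1110100100110110010
R = -46670 − 241628 = -288298; wraps to 235990 = 0111001100111010110

235990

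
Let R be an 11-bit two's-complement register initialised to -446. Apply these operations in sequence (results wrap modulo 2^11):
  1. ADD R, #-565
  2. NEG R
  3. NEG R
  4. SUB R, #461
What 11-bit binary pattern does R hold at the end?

01001000000

Start: R = -446 = 11001000010.
R = -446 + (-565) = -1011 = 10000001101
R = −(-1011) = 1011 = 01111110011
R = −(1011) = -1011 = 10000001101
R = -1011 − 461 = -1472; wraps to 576 = 01001000000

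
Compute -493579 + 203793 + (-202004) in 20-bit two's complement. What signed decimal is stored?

-491790

-493579 + 203793 = -289786 (10111001010000000110)
-289786 + (-202004) = -491790 (10000111111011110010)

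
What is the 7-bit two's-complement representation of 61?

0111101

61 is non-negative, so write it directly in 7 bits: 0111101.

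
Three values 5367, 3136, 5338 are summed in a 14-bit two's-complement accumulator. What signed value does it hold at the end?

-2543

5367 + 3136 = 8503 → wraps to -7881 (10000100110111)
-7881 + 5338 = -2543 (11011000010001)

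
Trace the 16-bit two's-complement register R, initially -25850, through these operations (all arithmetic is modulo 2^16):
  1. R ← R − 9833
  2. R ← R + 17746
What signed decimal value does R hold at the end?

-17937

Start: R = -25850 = 1001101100000110.
R = -25850 − 9833 = -35683; wraps to 29853 = 0111010010011101
R = 29853 + 17746 = 47599; wraps to -17937 = 1011100111101111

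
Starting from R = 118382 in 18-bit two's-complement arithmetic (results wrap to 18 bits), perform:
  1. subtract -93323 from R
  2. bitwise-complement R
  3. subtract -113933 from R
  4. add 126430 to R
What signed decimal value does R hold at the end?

28657

Start: R = 118382 = 011100111001101110.
R = 118382 − (-93323) = 211705; wraps to -50439 = 110011101011111001
R = NOT 110011101011111001 = 001100010100000110 = 50438
R = 50438 − (-113933) = 164371; wraps to -97773 = 101000001000010011
R = -97773 + 126430 = 28657 = 000110111111110001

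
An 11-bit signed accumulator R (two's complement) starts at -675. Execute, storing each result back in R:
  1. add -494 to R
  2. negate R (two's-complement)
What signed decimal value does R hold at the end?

-879

Start: R = -675 = 10101011101.
R = -675 + (-494) = -1169; wraps to 879 = 01101101111
R = −(879) = -879 = 10010010001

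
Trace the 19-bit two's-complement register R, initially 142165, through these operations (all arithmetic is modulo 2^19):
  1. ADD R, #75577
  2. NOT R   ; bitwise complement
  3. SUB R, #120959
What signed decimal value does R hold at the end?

185586

Start: R = 142165 = 0100010101101010101.
R = 142165 + 75577 = 217742 = 0110101001010001110
R = NOT 0110101001010001110 = 1001010110101110001 = -217743
R = -217743 − 120959 = -338702; wraps to 185586 = 0101101010011110010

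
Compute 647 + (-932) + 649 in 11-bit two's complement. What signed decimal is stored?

647 + (-932) = -285 (11011100011)
-285 + 649 = 364 (00101101100)

364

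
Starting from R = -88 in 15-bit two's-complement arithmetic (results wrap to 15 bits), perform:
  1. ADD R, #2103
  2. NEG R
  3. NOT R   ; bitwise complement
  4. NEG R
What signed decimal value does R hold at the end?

-2014

Start: R = -88 = 111111110101000.
R = -88 + 2103 = 2015 = 000011111011111
R = −(2015) = -2015 = 111100000100001
R = NOT 111100000100001 = 000011111011110 = 2014
R = −(2014) = -2014 = 111100000100010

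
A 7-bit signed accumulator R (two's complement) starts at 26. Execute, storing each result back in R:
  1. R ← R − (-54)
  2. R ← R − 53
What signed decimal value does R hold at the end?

27

Start: R = 26 = 0011010.
R = 26 − (-54) = 80; wraps to -48 = 1010000
R = -48 − 53 = -101; wraps to 27 = 0011011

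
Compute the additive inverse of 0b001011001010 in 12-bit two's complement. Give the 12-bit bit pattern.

Invert: 110100110101. Add 1: 110100110110.

110100110110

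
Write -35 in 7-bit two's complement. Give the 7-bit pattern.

1011101

|-35| = 35 = 0100011 in 7 bits.
Invert the bits: 1011100. Add 1: 1011101.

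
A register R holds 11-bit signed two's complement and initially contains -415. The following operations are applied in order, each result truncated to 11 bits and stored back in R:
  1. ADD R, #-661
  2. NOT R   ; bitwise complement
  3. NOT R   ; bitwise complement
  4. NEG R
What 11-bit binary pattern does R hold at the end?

10000110100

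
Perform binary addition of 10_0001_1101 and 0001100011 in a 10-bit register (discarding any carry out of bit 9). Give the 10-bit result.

  1000011101
+ 0001100011
= 1010000000

1010000000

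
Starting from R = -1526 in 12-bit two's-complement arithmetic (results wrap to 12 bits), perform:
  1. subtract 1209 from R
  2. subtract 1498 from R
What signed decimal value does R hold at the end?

-137

Start: R = -1526 = 101000001010.
R = -1526 − 1209 = -2735; wraps to 1361 = 010101010001
R = 1361 − 1498 = -137 = 111101110111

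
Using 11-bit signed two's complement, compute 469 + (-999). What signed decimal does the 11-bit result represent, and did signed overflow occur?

-530; no overflow

469 → 00111010101
-999 → 10000011001
  00111010101
+ 10000011001
= 10111101110
Result 10111101110: MSB = 1 → 1518 − 2048 = -530.
Addends have opposite signs, so signed overflow cannot occur.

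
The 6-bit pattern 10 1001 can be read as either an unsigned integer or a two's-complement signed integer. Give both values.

Unsigned: 101001 = 41.
Signed: MSB=1 → 41 − 64 = -23.

unsigned = 41, signed = -23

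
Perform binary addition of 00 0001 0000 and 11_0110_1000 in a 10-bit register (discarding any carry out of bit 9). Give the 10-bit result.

  0000010000
+ 1101101000
= 1101111000

1101111000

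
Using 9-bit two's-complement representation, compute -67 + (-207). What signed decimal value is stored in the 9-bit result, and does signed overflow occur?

238; overflow

-67 → 110111101
-207 → 100110001
  110111101
+ 100110001
= 011101110  (discard carry-out 1)
Result 011101110: MSB = 0 → value 238.
Both addends are negative but the stored result is non-negative: signed overflow. The true value -67 + (-207) = -274 lies outside [-256, 255].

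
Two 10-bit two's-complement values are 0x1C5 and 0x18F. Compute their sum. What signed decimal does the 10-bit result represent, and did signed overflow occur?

-172; overflow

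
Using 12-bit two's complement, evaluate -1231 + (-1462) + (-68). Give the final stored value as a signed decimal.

-1231 + (-1462) = -2693 → wraps to 1403 (010101111011)
1403 + (-68) = 1335 (010100110111)

1335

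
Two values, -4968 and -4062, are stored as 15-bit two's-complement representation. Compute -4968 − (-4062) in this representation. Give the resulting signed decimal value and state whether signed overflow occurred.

-906; no overflow

-4968 → 110110010011000
-4062 → 111000000100010
Subtract via negate-and-add: invert 111000000100010 + 1 = 000111111011110 (i.e. 4062).
  110110010011000
+ 000111111011110
= 111110001110110
Result 111110001110110: MSB = 1 → 31862 − 32768 = -906.
Addends (after negating the subtrahend) have opposite signs, so signed overflow cannot occur.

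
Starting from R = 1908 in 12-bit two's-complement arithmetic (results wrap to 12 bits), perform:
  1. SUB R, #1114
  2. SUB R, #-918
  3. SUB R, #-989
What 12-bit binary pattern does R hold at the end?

101010001101

Start: R = 1908 = 011101110100.
R = 1908 − 1114 = 794 = 001100011010
R = 794 − (-918) = 1712 = 011010110000
R = 1712 − (-989) = 2701; wraps to -1395 = 101010001101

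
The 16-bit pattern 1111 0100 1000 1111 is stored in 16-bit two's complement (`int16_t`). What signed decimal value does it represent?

-2929

MSB is 1, so the value is negative.
Invert: 0000101101110000. Add 1: 0000101101110001 = 2929. So the value is −2929.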